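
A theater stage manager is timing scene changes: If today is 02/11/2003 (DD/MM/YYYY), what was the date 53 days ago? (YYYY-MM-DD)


Start: 2003-11-02
Subtracting 53 days
Days already passed in November: 2
After going back through November: 51 more days to subtract
October 2003: 31 days, 20 remaining
September 2003 has 30 days, need 20
Result: 2003-09-10

2003-09-10


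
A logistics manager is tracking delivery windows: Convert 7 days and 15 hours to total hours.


Days: 7
Extra hours: 15
Hours per day: 24
Days to hours: 7 x 24 = 168
Total: 168 + 15 = 183

183


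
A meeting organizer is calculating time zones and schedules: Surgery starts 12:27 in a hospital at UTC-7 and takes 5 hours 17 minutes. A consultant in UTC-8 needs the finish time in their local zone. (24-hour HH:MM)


Start: 12:27 in UTC-7
Step 1 - add duration:
  minutes: 27 + 17 = 44
  hours: 12 + 5 + 0 = 17
  end in UTC-7: 17:44
Step 2 - convert UTC-7 -> UTC-8:
  offset difference: -8 - (-7) = -1 hours
  17 + (-1) = 16 -> mod 24 = 16
Result: 16:44 in UTC-8

16:44


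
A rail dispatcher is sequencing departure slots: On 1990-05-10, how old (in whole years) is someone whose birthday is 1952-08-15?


Birth: 1952-08-15
Reference: 1990-05-10
Year difference: 1990 - 1952 = 38
Has birthday (08-15) occurred by 05-10? No
Birthday not yet reached this year -> subtract 1
Age in full years: 37

37


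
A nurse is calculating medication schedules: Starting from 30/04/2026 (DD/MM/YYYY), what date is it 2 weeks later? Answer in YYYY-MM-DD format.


Start: 2026-04-30
Weeks to add: 2
Convert to days: 2 x 7 = 14 days
Add 14 days to 2026-04-30
Result: 2026-05-14

2026-05-14


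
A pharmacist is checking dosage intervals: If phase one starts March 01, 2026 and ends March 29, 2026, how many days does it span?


Start date: 2026-03-01
End date: 2026-03-29
Mar 2026: +28 days
Total: 28 days

28


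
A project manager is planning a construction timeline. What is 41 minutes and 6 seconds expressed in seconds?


Minutes: 41
Extra seconds: 6
Seconds per minute: 60
Minutes to seconds: 41 x 60 = 2460
Total: 2460 + 6 = 2466

2466


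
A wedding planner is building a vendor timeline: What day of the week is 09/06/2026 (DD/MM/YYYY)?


Date: 2026-06-09
January 1, 2026 is a Thursday
Day of year: 160
Offset from Jan 1: 159 days
159 mod 7 = 5
Result: Tuesday

Tuesday


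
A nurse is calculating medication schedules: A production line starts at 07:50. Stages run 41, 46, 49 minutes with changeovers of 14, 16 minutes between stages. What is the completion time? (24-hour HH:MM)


Start: 07:50 = 470 min from midnight
  after task 1 (41 min): 08:31
  after break (14 min): 08:45
  after task 2 (46 min): 09:31
  after break (16 min): 09:47
  after task 3 (49 min): 10:36
Total elapsed: 166 minutes
End time: 10:36

10:36


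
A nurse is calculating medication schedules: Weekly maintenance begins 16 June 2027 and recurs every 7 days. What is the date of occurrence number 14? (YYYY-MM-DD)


First occurrence: 2027-06-16 (occurrence 1)
Each occurrence is 7 days after the previous.
Occurrence 14 is 13 weeks after the first.
13 weeks = 91 days
2027-06-16 + 91 days = 2027-09-15

2027-09-15


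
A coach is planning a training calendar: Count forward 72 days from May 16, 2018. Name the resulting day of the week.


Start: 2018-05-16 (Wednesday)
Step 1 - find target date: add 72 days
  2018-05-16 + 72 days = 2018-07-27
Step 2 - day of week:
  72 mod 7 = 2
  Wednesday + 2 days -> Friday
Result: Friday (2018-07-27)

Friday


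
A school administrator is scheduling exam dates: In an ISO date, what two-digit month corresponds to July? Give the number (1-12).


Calendar month order:
6. June
7. July <--
8. August
July is month number 7

7


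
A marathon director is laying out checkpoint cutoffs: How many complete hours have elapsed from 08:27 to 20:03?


Start: 08:27
End: 20:03
Hour difference: 20 - 8 = 12 hours
Minute difference: 3 - 27 = -24 minutes
Total minutes: 696
Complete hours: 696 / 60 = 11 (remainder 36)

11


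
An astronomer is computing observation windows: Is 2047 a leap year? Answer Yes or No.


Year: 2047
Divisible by 4? 2047 / 4 = 511.75 -> No
Not divisible by 4, so NOT a leap year

No


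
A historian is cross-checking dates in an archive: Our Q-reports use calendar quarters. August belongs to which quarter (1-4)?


Month: August (month 8)
Q1: January-March (months 1-3)
Q2: April-June (months 4-6)
Q3: July-September (months 7-9)
Q4: October-December (months 10-12)
Month 8 falls in Q3

3


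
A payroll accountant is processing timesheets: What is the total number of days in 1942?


Year: 1942
Check leap year rules:
Divisible by 4? No
1942 is not a leap year
Days: 365

365


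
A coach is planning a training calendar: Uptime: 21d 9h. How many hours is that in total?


Days: 21
Extra hours: 9
Hours per day: 24
Days to hours: 21 x 24 = 504
Total: 504 + 9 = 513

513


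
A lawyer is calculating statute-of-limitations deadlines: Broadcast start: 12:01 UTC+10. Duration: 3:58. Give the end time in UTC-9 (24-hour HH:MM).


Start: 12:01 in UTC+10
Step 1 - add duration:
  minutes: 1 + 58 = 59
  hours: 12 + 3 + 0 = 15
  end in UTC+10: 15:59
Step 2 - convert UTC+10 -> UTC-9:
  offset difference: -9 - (10) = -19 hours
  15 + (-19) = -4 -> mod 24 = 20
Result: 20:59 in UTC-9

20:59


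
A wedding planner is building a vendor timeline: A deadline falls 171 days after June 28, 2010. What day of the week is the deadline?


Start: 2010-06-28 (Monday)
Step 1 - find target date: add 171 days
  2010-06-28 + 171 days = 2010-12-16
Step 2 - day of week:
  171 mod 7 = 3
  Monday + 3 days -> Thursday
Result: Thursday (2010-12-16)

Thursday


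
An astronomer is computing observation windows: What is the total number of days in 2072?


Year: 2072
Check leap year rules:
Divisible by 4? Yes
Divisible by 100? No
2072 is a leap year
Days: 366

366


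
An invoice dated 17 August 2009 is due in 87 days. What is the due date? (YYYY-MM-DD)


Start: 2009-08-17
Adding 87 days
Days remaining in August: 14
After August: 73 days still to add
September 2009: 30 days, 43 remaining
October 2009: 31 days, 12 remaining
November 2009 has 30 days, need 12
Result: 2009-11-12

2009-11-12


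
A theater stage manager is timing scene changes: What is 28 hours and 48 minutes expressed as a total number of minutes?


Hours: 28
Minutes: 48
Convert hours to minutes: 28 x 60 = 1680
Add remaining minutes: 1680 + 48 = 1728

1728


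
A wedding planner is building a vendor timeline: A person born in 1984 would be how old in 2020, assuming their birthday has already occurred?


Birth year: 1984
Current year: 2020
Age = current year - birth year
Age = 2020 - 1984 = 36

36


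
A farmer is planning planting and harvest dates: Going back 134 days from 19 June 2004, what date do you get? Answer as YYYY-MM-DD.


Start: 2004-06-19
Subtracting 134 days
Days already passed in June: 19
After going back through June: 115 more days to subtract
May 2004: 31 days, 84 remaining
April 2004: 30 days, 54 remaining
March 2004: 31 days, 23 remaining
February 2004 has 29 days, need 23
Result: 2004-02-06

2004-02-06


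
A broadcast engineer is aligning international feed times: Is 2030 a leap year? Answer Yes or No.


Year: 2030
Divisible by 4? 2030 / 4 = 507.5 -> No
Not divisible by 4, so NOT a leap year

No


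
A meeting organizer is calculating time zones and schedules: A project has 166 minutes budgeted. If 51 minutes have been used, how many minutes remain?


Total budget: 166 minutes
Time used: 51 minutes
Remaining: 166 - 51 = 115 minutes
Percent used: 30.7%
Percent remaining: 69.3%

115


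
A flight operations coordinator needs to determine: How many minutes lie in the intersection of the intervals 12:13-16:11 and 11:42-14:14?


Interval A: [733, 971] minutes from midnight
Interval B: [702, 854] minutes from midnight
Overlap start = max(733, 702) = 733
Overlap end = min(971, 854) = 854
Overlap = 854 - 733 = 121 minutes

121


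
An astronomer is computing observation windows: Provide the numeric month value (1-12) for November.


Calendar month order:
10. October
11. November <--
12. December
November is month number 11

11


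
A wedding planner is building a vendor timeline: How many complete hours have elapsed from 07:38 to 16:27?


Start: 07:38
End: 16:27
Hour difference: 16 - 7 = 9 hours
Minute difference: 27 - 38 = -11 minutes
Total minutes: 529
Complete hours: 529 / 60 = 8 (remainder 49)

8


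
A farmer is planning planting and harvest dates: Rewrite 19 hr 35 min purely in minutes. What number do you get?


Hours: 19
Extra minutes: 35
Minutes per hour: 60
Hours to minutes: 19 x 60 = 1140
Total: 1140 + 35 = 1175

1175


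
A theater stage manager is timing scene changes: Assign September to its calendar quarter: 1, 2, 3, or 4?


Month: September (month 9)
Q1: January-March (months 1-3)
Q2: April-June (months 4-6)
Q3: July-September (months 7-9)
Q4: October-December (months 10-12)
Month 9 falls in Q3

3


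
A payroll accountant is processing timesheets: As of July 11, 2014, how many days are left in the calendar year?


Start: July 11, 2014
End: December 31, 2014
Days left in July: 20
August: 31
September: 30
October: 31
November: 30
... plus remaining months
Sum of remaining months: 153
Total: 20 + 153 = 173

173


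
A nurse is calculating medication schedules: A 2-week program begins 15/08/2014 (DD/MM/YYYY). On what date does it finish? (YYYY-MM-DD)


Start: 2014-08-15
Weeks to add: 2
Convert to days: 2 x 7 = 14 days
Add 14 days to 2014-08-15
Result: 2014-08-29

2014-08-29


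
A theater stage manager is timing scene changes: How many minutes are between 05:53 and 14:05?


Start time: 05:53 = 353 minutes from midnight
End time: 14:05 = 845 minutes from midnight
Difference: 845 - 353 = 492 minutes
That is 8 hours and 12 minutes

492


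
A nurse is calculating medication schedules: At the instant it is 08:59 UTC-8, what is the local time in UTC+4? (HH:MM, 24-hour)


Local time: 08:59 at UTC-8 (offset -8h)
Target zone: UTC+4 (offset 4h)
Difference: 4 - (-8) = 12 hours
Calculation: 8 + (12) = 20
Result: 20:59

20:59


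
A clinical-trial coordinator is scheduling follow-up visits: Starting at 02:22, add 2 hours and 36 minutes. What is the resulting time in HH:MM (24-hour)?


Start time: 02:22
Adding: 2 hours 36 minutes
Minutes: 22 + 36 = 58
Hours: 2 + 2 + 0 = 4
Result: 04:58

04:58


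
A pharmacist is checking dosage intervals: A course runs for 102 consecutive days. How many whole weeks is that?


Total days: 102
Days per week: 7
Division: 102 / 7 = 14 remainder 4
Complete weeks: 14
Remaining days: 4

14


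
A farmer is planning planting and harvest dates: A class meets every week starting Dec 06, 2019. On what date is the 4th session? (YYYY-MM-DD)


First occurrence: 2019-12-06 (occurrence 1)
Each occurrence is 7 days after the previous.
Occurrence 4 is 3 weeks after the first.
3 weeks = 21 days
2019-12-06 + 21 days = 2019-12-27

2019-12-27


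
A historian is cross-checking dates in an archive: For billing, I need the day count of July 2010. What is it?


Month: July
Year: 2010
July is a 31-day month
Total: 31 days

31


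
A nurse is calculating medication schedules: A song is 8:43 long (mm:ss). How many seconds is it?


Minutes: 8
Extra seconds: 43
Seconds per minute: 60
Minutes to seconds: 8 x 60 = 480
Total: 480 + 43 = 523

523


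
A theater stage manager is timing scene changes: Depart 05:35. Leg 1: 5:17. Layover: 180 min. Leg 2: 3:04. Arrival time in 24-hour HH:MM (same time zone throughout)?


Depart: 05:35
Leg 1: +317 min -> 10:52
Layover: +180 min -> 13:52
Leg 2: +184 min -> 16:56
Total travel: 681 minutes = 11h 21m
Arrival: 16:56

16:56


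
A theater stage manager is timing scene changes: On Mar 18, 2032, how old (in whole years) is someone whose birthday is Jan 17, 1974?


Birth: 1974-01-17
Reference: 2032-03-18
Year difference: 2032 - 1974 = 58
Has birthday (01-17) occurred by 03-18? Yes
Age in full years: 58

58


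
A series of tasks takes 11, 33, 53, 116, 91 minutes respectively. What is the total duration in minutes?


Durations: 11, 33, 53, 116, 91
Running sum: 11
+ 33 = 44
+ 53 = 97
+ 116 = 213
+ 91 = 304
Total duration: 304 minutes
That is 5 hours and 4 minutes

304


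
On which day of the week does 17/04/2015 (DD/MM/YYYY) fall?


Date: 2015-04-17
January 1, 2015 is a Thursday
Day of year: 107
Offset from Jan 1: 106 days
106 mod 7 = 1
Result: Friday

Friday


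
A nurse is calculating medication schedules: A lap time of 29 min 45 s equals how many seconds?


Minutes: 29
Seconds: 45
Convert minutes to seconds: 29 x 60 = 1740
Add remaining seconds: 1740 + 45 = 1785

1785


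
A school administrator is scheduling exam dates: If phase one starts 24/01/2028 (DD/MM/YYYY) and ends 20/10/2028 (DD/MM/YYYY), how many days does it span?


Start date: 2028-01-24
End date: 2028-10-20
Jan 2028: +8 days
Feb 2028: +29 days
Mar 2028: +31 days
... (7 more months)
Total: 270 days

270


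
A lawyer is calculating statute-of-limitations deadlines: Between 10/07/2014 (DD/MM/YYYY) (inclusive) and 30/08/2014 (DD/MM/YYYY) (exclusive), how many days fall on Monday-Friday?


Start: 2014-07-10 (Thursday)
End (exclusive): 2014-08-30 (Saturday)
Total calendar days: 51
Full weeks: 51 // 7 = 7 -> 35 weekdays
Remaining 2 days starting on Thursday:
  Thu(w), Fri(w) -> 2 weekdays
Total business days: 35 + 2 = 37

37


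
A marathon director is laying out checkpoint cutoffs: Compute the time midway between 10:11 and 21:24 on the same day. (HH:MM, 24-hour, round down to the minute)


Start time: 10:11 = 611 minutes from midnight
End time: 21:24 = 1284 minutes from midnight
Sum: 611 + 1284 = 1895
Midpoint: 1895 / 2 = 947 minutes
Convert: 947 / 60 = 15 hours, 47 minutes
Result: 15:47

15:47


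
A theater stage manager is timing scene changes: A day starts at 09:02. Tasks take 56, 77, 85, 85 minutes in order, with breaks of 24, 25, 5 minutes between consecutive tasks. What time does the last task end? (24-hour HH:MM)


Start: 09:02 = 542 min from midnight
  after task 1 (56 min): 09:58
  after break (24 min): 10:22
  after task 2 (77 min): 11:39
  after break (25 min): 12:04
  after task 3 (85 min): 13:29
  after break (5 min): 13:34
  after task 4 (85 min): 14:59
Total elapsed: 357 minutes
End time: 14:59

14:59


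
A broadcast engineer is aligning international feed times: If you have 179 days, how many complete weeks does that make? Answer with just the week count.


Total days: 179
Days per week: 7
Division: 179 / 7 = 25 remainder 4
Complete weeks: 25
Remaining days: 4

25


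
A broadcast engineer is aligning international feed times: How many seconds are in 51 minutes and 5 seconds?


Minutes: 51
Extra seconds: 5
Seconds per minute: 60
Minutes to seconds: 51 x 60 = 3060
Total: 3060 + 5 = 3065

3065


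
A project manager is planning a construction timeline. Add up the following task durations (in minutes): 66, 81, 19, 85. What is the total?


Durations: 66, 81, 19, 85
Running sum: 66
+ 81 = 147
+ 19 = 166
+ 85 = 251
Total duration: 251 minutes
That is 4 hours and 11 minutes

251


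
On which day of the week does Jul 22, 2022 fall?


Date: 2022-07-22
January 1, 2022 is a Saturday
Day of year: 203
Offset from Jan 1: 202 days
202 mod 7 = 6
Result: Friday

Friday


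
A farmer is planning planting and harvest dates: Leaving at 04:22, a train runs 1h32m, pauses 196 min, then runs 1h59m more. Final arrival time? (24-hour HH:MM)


Depart: 04:22
Leg 1: +92 min -> 05:54
Layover: +196 min -> 09:10
Leg 2: +119 min -> 11:09
Total travel: 407 minutes = 6h 47m
Arrival: 11:09

11:09


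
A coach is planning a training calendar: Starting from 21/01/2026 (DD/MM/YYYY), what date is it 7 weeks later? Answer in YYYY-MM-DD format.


Start: 2026-01-21
Weeks to add: 7
Convert to days: 7 x 7 = 49 days
Add 49 days to 2026-01-21
Result: 2026-03-11

2026-03-11


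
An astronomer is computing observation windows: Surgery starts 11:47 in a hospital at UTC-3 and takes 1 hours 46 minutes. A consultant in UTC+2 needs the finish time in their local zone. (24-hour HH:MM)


Start: 11:47 in UTC-3
Step 1 - add duration:
  minutes: 47 + 46 = 93 (carry 1h)
  hours: 11 + 1 + 1 = 13
  end in UTC-3: 13:33
Step 2 - convert UTC-3 -> UTC+2:
  offset difference: 2 - (-3) = 5 hours
  13 + (5) = 18 -> mod 24 = 18
Result: 18:33 in UTC+2

18:33


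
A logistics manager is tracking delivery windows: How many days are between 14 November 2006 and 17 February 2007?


Start date: 2006-11-14
End date: 2007-02-17
Nov 2006: +17 days
Dec 2006: +31 days
Jan 2007: +31 days
Feb 2007: +16 days
Total: 95 days

95


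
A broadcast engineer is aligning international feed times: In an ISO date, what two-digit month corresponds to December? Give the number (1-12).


Calendar month order:
11. November
12. December <--
December is month number 12

12


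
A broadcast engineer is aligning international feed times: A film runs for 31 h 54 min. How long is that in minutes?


Hours: 31
Minutes: 54
Convert hours to minutes: 31 x 60 = 1860
Add remaining minutes: 1860 + 54 = 1914

1914


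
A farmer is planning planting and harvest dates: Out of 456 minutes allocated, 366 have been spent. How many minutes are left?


Total budget: 456 minutes
Time used: 366 minutes
Remaining: 456 - 366 = 90 minutes
Percent used: 80.3%
Percent remaining: 19.7%

90


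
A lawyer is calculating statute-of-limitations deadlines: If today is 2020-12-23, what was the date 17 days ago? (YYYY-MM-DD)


Start: 2020-12-23
Subtracting 17 days
Days already passed in December: 23
Result: 2020-12-06

2020-12-06


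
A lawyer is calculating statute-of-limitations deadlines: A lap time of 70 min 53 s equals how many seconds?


Minutes: 70
Seconds: 53
Convert minutes to seconds: 70 x 60 = 4200
Add remaining seconds: 4200 + 53 = 4253

4253


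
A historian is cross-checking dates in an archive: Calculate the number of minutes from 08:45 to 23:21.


Start time: 08:45 = 525 minutes from midnight
End time: 23:21 = 1401 minutes from midnight
Difference: 1401 - 525 = 876 minutes
That is 14 hours and 36 minutes

876


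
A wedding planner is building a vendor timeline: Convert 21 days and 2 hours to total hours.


Days: 21
Extra hours: 2
Hours per day: 24
Days to hours: 21 x 24 = 504
Total: 504 + 2 = 506

506


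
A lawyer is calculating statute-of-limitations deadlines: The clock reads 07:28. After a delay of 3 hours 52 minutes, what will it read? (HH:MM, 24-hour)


Start time: 07:28
Adding: 3 hours 52 minutes
Minutes: 28 + 52 = 80
Minute overflow: 80 >= 60, so carry 1 hour, minutes = 20
Hours: 7 + 3 + 1 = 11
Result: 11:20

11:20


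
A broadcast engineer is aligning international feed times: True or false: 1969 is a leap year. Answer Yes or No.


Year: 1969
Divisible by 4? 1969 / 4 = 492.25 -> No
Not divisible by 4, so NOT a leap year

No


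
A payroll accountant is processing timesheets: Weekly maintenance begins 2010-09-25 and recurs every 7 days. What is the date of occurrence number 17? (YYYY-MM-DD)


First occurrence: 2010-09-25 (occurrence 1)
Each occurrence is 7 days after the previous.
Occurrence 17 is 16 weeks after the first.
16 weeks = 112 days
2010-09-25 + 112 days = 2011-01-15

2011-01-15


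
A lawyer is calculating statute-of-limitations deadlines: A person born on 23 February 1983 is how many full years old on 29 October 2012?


Birth: 1983-02-23
Reference: 2012-10-29
Year difference: 2012 - 1983 = 29
Has birthday (02-23) occurred by 10-29? Yes
Age in full years: 29

29


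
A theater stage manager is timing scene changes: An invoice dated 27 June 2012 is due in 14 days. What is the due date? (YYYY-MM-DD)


Start: 2012-06-27
Adding 14 days
Days remaining in June: 3
After June: 11 days still to add
July 2012 has 31 days, need 11
Result: 2012-07-11

2012-07-11


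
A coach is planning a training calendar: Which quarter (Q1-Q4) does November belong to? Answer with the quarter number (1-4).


Month: November (month 11)
Q1: January-March (months 1-3)
Q2: April-June (months 4-6)
Q3: July-September (months 7-9)
Q4: October-December (months 10-12)
Month 11 falls in Q4

4


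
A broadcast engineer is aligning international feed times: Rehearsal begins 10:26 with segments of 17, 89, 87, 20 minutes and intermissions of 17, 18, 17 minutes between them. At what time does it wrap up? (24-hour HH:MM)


Start: 10:26 = 626 min from midnight
  after task 1 (17 min): 10:43
  after break (17 min): 11:00
  after task 2 (89 min): 12:29
  after break (18 min): 12:47
  after task 3 (87 min): 14:14
  after break (17 min): 14:31
  after task 4 (20 min): 14:51
Total elapsed: 265 minutes
End time: 14:51

14:51


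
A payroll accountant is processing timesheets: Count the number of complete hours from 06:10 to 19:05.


Start: 06:10
End: 19:05
Hour difference: 19 - 6 = 13 hours
Minute difference: 5 - 10 = -5 minutes
Total minutes: 775
Complete hours: 775 / 60 = 12 (remainder 55)

12


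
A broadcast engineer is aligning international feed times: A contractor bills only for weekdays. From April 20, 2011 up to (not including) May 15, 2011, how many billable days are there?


Start: 2011-04-20 (Wednesday)
End (exclusive): 2011-05-15 (Sunday)
Total calendar days: 25
Full weeks: 25 // 7 = 3 -> 15 weekdays
Remaining 4 days starting on Wednesday:
  Wed(w), Thu(w), Fri(w), Sat(-) -> 3 weekdays
Total business days: 15 + 3 = 18

18


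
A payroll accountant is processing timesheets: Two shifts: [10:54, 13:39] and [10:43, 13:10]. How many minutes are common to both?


Interval A: [654, 819] minutes from midnight
Interval B: [643, 790] minutes from midnight
Overlap start = max(654, 643) = 654
Overlap end = min(819, 790) = 790
Overlap = 790 - 654 = 136 minutes

136


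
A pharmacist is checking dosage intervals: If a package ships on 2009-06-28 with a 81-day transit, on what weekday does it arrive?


Start: 2009-06-28 (Sunday)
Step 1 - find target date: add 81 days
  2009-06-28 + 81 days = 2009-09-17
Step 2 - day of week:
  81 mod 7 = 4
  Sunday + 4 days -> Thursday
Result: Thursday (2009-09-17)

Thursday


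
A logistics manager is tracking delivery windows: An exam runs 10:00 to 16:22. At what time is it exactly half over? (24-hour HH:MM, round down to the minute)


Start time: 10:00 = 600 minutes from midnight
End time: 16:22 = 982 minutes from midnight
Sum: 600 + 982 = 1582
Midpoint: 1582 / 2 = 791 minutes
Convert: 791 / 60 = 13 hours, 11 minutes
Result: 13:11

13:11


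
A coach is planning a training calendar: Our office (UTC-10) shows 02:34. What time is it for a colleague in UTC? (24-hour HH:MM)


Local time: 02:34 at UTC-10 (offset -10h)
Target zone: UTC (offset 0h)
Difference: 0 - (-10) = 10 hours
Calculation: 2 + (10) = 12
Result: 12:34

12:34


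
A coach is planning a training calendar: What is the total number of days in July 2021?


Month: July
Year: 2021
July is a 31-day month
Total: 31 days

31


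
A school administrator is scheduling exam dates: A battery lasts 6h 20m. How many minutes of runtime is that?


Hours: 6
Extra minutes: 20
Minutes per hour: 60
Hours to minutes: 6 x 60 = 360
Total: 360 + 20 = 380

380


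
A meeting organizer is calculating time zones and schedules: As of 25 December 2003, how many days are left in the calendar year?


Start: December 25, 2003
End: December 31, 2003
Days left in December: 6
Total: 6 days

6


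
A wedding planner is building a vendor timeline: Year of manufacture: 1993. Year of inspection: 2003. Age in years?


Birth year: 1993
Current year: 2003
Age = current year - birth year
Age = 2003 - 1993 = 10

10


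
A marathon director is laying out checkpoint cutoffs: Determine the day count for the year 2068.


Year: 2068
Check leap year rules:
Divisible by 4? Yes
Divisible by 100? No
2068 is a leap year
Days: 366

366


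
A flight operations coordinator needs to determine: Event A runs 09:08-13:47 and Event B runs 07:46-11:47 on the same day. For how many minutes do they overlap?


Interval A: [548, 827] minutes from midnight
Interval B: [466, 707] minutes from midnight
Overlap start = max(548, 466) = 548
Overlap end = min(827, 707) = 707
Overlap = 707 - 548 = 159 minutes

159


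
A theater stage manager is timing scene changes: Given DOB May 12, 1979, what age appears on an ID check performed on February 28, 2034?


Birth: 1979-05-12
Reference: 2034-02-28
Year difference: 2034 - 1979 = 55
Has birthday (05-12) occurred by 02-28? No
Birthday not yet reached this year -> subtract 1
Age in full years: 54

54


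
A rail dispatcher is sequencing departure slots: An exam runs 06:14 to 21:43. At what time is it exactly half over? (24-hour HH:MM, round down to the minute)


Start time: 06:14 = 374 minutes from midnight
End time: 21:43 = 1303 minutes from midnight
Sum: 374 + 1303 = 1677
Midpoint: 1677 / 2 = 838 minutes
Convert: 838 / 60 = 13 hours, 58 minutes
Result: 13:58

13:58


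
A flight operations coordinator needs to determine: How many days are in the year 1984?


Year: 1984
Check leap year rules:
Divisible by 4? Yes
Divisible by 100? No
1984 is a leap year
Days: 366

366


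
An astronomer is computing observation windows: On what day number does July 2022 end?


Month: July
Year: 2022
July is a 31-day month
Total: 31 days

31


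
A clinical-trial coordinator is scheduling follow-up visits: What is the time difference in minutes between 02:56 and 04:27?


Start time: 02:56 = 176 minutes from midnight
End time: 04:27 = 267 minutes from midnight
Difference: 267 - 176 = 91 minutes
That is 1 hours and 31 minutes

91


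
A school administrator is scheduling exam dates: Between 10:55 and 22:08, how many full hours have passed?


Start: 10:55
End: 22:08
Hour difference: 22 - 10 = 12 hours
Minute difference: 8 - 55 = -47 minutes
Total minutes: 673
Complete hours: 673 / 60 = 11 (remainder 13)

11


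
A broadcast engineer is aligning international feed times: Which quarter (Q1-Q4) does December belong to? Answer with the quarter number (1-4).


Month: December (month 12)
Q1: January-March (months 1-3)
Q2: April-June (months 4-6)
Q3: July-September (months 7-9)
Q4: October-December (months 10-12)
Month 12 falls in Q4

4


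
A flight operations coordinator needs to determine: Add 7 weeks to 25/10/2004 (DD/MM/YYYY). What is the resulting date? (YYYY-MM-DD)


Start: 2004-10-25
Weeks to add: 7
Convert to days: 7 x 7 = 49 days
Add 49 days to 2004-10-25
Result: 2004-12-13

2004-12-13


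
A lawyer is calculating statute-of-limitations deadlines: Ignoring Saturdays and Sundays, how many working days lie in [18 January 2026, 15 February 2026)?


Start: 2026-01-18 (Sunday)
End (exclusive): 2026-02-15 (Sunday)
Total calendar days: 28
Full weeks: 28 // 7 = 4 -> 20 weekdays
Remaining 0 days starting on Sunday:
Total business days: 20 + 0 = 20

20


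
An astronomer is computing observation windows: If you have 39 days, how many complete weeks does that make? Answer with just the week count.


Total days: 39
Days per week: 7
Division: 39 / 7 = 5 remainder 4
Complete weeks: 5
Remaining days: 4

5


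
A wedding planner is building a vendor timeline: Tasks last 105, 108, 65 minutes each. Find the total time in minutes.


Durations: 105, 108, 65
Running sum: 105
+ 108 = 213
+ 65 = 278
Total duration: 278 minutes
That is 4 hours and 38 minutes

278


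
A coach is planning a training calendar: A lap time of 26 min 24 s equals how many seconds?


Minutes: 26
Seconds: 24
Convert minutes to seconds: 26 x 60 = 1560
Add remaining seconds: 1560 + 24 = 1584

1584


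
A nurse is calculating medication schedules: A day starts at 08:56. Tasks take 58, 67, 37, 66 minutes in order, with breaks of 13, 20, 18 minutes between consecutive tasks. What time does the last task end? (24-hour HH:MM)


Start: 08:56 = 536 min from midnight
  after task 1 (58 min): 09:54
  after break (13 min): 10:07
  after task 2 (67 min): 11:14
  after break (20 min): 11:34
  after task 3 (37 min): 12:11
  after break (18 min): 12:29
  after task 4 (66 min): 13:35
Total elapsed: 279 minutes
End time: 13:35

13:35


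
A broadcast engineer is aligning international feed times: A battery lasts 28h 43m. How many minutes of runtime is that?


Hours: 28
Extra minutes: 43
Minutes per hour: 60
Hours to minutes: 28 x 60 = 1680
Total: 1680 + 43 = 1723

1723


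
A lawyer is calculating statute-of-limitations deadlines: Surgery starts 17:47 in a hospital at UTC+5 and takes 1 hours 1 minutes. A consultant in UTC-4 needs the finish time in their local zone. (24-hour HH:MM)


Start: 17:47 in UTC+5
Step 1 - add duration:
  minutes: 47 + 1 = 48
  hours: 17 + 1 + 0 = 18
  end in UTC+5: 18:48
Step 2 - convert UTC+5 -> UTC-4:
  offset difference: -4 - (5) = -9 hours
  18 + (-9) = 9 -> mod 24 = 9
Result: 09:48 in UTC-4

09:48


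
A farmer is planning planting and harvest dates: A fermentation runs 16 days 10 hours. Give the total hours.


Days: 16
Extra hours: 10
Hours per day: 24
Days to hours: 16 x 24 = 384
Total: 384 + 10 = 394

394


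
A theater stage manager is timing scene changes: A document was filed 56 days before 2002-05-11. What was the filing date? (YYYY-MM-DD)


Start: 2002-05-11
Subtracting 56 days
Days already passed in May: 11
After going back through May: 45 more days to subtract
April 2002: 30 days, 15 remaining
March 2002 has 31 days, need 15
Result: 2002-03-16

2002-03-16


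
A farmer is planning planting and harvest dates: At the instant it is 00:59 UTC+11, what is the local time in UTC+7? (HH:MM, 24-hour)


Local time: 00:59 at UTC+11 (offset 11h)
Target zone: UTC+7 (offset 7h)
Difference: 7 - (11) = -4 hours
Calculation: 0 + (-4) = -4
Wraparound: (-4) mod 24 = 20
Result: 20:59

20:59


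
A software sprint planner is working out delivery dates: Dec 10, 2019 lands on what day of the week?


Date: 2019-12-10
January 1, 2019 is a Tuesday
Day of year: 344
Offset from Jan 1: 343 days
343 mod 7 = 0
Result: Tuesday

Tuesday


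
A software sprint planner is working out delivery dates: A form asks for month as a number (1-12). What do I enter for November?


Calendar month order:
10. October
11. November <--
12. December
November is month number 11

11


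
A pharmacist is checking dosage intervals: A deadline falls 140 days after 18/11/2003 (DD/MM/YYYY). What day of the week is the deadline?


Start: 2003-11-18 (Tuesday)
Step 1 - find target date: add 140 days
  2003-11-18 + 140 days = 2004-04-06
Step 2 - day of week:
  140 mod 7 = 0
  Tuesday + 0 days -> Tuesday
Result: Tuesday (2004-04-06)

Tuesday


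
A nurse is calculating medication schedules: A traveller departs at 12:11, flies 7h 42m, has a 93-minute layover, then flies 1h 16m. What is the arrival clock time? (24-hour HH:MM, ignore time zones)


Depart: 12:11
Leg 1: +462 min -> 19:53
Layover: +93 min -> 21:26
Leg 2: +76 min -> 22:42
Total travel: 631 minutes = 10h 31m
Arrival: 22:42

22:42


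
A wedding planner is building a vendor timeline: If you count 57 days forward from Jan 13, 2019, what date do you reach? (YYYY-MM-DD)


Start: 2019-01-13
Adding 57 days
Days remaining in January: 18
After January: 39 days still to add
February 2019: 28 days, 11 remaining
March 2019 has 31 days, need 11
Result: 2019-03-11

2019-03-11


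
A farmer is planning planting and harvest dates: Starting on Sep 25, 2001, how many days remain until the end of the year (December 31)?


Start: September 25, 2001
End: December 31, 2001
Days left in September: 5
October: 31
November: 30
December: 31
Sum of remaining months: 92
Total: 5 + 92 = 97

97


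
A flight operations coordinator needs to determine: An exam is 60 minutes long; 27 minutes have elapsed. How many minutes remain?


Total budget: 60 minutes
Time used: 27 minutes
Remaining: 60 - 27 = 33 minutes
Percent used: 45.0%
Percent remaining: 55.0%

33


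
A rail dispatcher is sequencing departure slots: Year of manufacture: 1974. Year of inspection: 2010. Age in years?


Birth year: 1974
Current year: 2010
Age = current year - birth year
Age = 2010 - 1974 = 36

36


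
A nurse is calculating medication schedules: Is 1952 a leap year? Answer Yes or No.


Year: 1952
Divisible by 4? 1952 / 4 = 488.0 -> Yes
Divisible by 100? 1952 / 100 = 19.52 -> No
Divisible by 4 but not 100, so it IS a leap year

Yes


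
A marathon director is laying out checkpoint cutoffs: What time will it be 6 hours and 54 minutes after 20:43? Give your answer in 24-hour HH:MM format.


Start time: 20:43
Adding: 6 hours 54 minutes
Minutes: 43 + 54 = 97
Minute overflow: 97 >= 60, so carry 1 hour, minutes = 37
Hours: 20 + 6 + 1 = 27
Hour wraparound: 27 mod 24 = 3
Result: 03:37

03:37


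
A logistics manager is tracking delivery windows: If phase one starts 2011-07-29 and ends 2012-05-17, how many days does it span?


Start date: 2011-07-29
End date: 2012-05-17
Jul 2011: +3 days
Aug 2011: +31 days
Sep 2011: +30 days
... (8 more months)
Total: 293 days

293


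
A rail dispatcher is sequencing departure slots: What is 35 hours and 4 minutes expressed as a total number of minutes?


Hours: 35
Minutes: 4
Convert hours to minutes: 35 x 60 = 2100
Add remaining minutes: 2100 + 4 = 2104

2104


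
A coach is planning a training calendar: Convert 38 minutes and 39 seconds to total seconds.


Minutes: 38
Extra seconds: 39
Seconds per minute: 60
Minutes to seconds: 38 x 60 = 2280
Total: 2280 + 39 = 2319

2319


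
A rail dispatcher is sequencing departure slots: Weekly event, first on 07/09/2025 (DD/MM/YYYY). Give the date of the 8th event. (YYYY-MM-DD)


First occurrence: 2025-09-07 (occurrence 1)
Each occurrence is 7 days after the previous.
Occurrence 8 is 7 weeks after the first.
7 weeks = 49 days
2025-09-07 + 49 days = 2025-10-26

2025-10-26


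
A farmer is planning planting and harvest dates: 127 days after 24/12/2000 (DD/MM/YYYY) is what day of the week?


Start: 2000-12-24 (Sunday)
Step 1 - find target date: add 127 days
  2000-12-24 + 127 days = 2001-04-30
Step 2 - day of week:
  127 mod 7 = 1
  Sunday + 1 days -> Monday
Result: Monday (2001-04-30)

Monday


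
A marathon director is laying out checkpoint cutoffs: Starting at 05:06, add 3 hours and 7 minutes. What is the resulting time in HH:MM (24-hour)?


Start time: 05:06
Adding: 3 hours 7 minutes
Minutes: 6 + 7 = 13
Hours: 5 + 3 + 0 = 8
Result: 08:13

08:13


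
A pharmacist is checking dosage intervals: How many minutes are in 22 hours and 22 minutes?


Hours: 22
Minutes: 22
Convert hours to minutes: 22 x 60 = 1320
Add remaining minutes: 1320 + 22 = 1342

1342


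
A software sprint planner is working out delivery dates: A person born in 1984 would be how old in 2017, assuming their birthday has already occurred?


Birth year: 1984
Current year: 2017
Age = current year - birth year
Age = 2017 - 1984 = 33

33


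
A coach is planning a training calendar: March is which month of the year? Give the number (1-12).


Calendar month order:
2. February
3. March <--
4. April
March is month number 3

3


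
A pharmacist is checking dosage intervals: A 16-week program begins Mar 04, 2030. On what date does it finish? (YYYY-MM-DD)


Start: 2030-03-04
Weeks to add: 16
Convert to days: 16 x 7 = 112 days
Add 112 days to 2030-03-04
Result: 2030-06-24

2030-06-24


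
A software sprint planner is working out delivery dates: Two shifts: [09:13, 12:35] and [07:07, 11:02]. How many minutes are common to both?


Interval A: [553, 755] minutes from midnight
Interval B: [427, 662] minutes from midnight
Overlap start = max(553, 427) = 553
Overlap end = min(755, 662) = 662
Overlap = 662 - 553 = 109 minutes

109


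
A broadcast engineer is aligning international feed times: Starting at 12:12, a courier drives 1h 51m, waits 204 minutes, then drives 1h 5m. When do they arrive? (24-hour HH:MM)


Depart: 12:12
Leg 1: +111 min -> 14:03
Layover: +204 min -> 17:27
Leg 2: +65 min -> 18:32
Total travel: 380 minutes = 6h 20m
Arrival: 18:32

18:32


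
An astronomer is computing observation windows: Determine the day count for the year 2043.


Year: 2043
Check leap year rules:
Divisible by 4? No
2043 is not a leap year
Days: 365

365


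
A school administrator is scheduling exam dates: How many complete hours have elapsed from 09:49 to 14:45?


Start: 09:49
End: 14:45
Hour difference: 14 - 9 = 5 hours
Minute difference: 45 - 49 = -4 minutes
Total minutes: 296
Complete hours: 296 / 60 = 4 (remainder 56)

4


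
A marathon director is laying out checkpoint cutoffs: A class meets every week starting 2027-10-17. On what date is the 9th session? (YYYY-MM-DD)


First occurrence: 2027-10-17 (occurrence 1)
Each occurrence is 7 days after the previous.
Occurrence 9 is 8 weeks after the first.
8 weeks = 56 days
2027-10-17 + 56 days = 2027-12-12

2027-12-12


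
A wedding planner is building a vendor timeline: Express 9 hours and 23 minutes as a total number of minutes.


Hours: 9
Extra minutes: 23
Minutes per hour: 60
Hours to minutes: 9 x 60 = 540
Total: 540 + 23 = 563

563


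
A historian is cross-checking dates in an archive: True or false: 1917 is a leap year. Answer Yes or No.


Year: 1917
Divisible by 4? 1917 / 4 = 479.25 -> No
Not divisible by 4, so NOT a leap year

No


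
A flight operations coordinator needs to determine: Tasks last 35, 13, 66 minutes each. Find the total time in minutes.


Durations: 35, 13, 66
Running sum: 35
+ 13 = 48
+ 66 = 114
Total duration: 114 minutes
That is 1 hours and 54 minutes

114


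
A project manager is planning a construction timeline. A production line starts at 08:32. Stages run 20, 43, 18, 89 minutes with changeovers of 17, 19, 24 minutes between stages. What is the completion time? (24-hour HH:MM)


Start: 08:32 = 512 min from midnight
  after task 1 (20 min): 08:52
  after break (17 min): 09:09
  after task 2 (43 min): 09:52
  after break (19 min): 10:11
  after task 3 (18 min): 10:29
  after break (24 min): 10:53
  after task 4 (89 min): 12:22
Total elapsed: 230 minutes
End time: 12:22

12:22


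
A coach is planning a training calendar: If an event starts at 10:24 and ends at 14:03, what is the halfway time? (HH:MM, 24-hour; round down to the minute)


Start time: 10:24 = 624 minutes from midnight
End time: 14:03 = 843 minutes from midnight
Sum: 624 + 843 = 1467
Midpoint: 1467 / 2 = 733 minutes
Convert: 733 / 60 = 12 hours, 13 minutes
Result: 12:13

12:13


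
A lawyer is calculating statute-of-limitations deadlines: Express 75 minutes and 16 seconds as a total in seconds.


Minutes: 75
Seconds: 16
Convert minutes to seconds: 75 x 60 = 4500
Add remaining seconds: 4500 + 16 = 4516

4516


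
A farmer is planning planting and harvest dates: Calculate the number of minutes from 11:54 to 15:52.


Start time: 11:54 = 714 minutes from midnight
End time: 15:52 = 952 minutes from midnight
Difference: 952 - 714 = 238 minutes
That is 3 hours and 58 minutes

238


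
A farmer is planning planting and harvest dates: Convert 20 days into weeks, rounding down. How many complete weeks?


Total days: 20
Days per week: 7
Division: 20 / 7 = 2 remainder 6
Complete weeks: 2
Remaining days: 6

2


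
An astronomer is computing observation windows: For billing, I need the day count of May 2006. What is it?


Month: May
Year: 2006
May is a 31-day month
Total: 31 days

31


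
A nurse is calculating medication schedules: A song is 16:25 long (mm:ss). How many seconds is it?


Minutes: 16
Extra seconds: 25
Seconds per minute: 60
Minutes to seconds: 16 x 60 = 960
Total: 960 + 25 = 985

985


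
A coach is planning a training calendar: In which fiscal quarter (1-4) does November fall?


Month: November (month 11)
Q1: January-March (months 1-3)
Q2: April-June (months 4-6)
Q3: July-September (months 7-9)
Q4: October-December (months 10-12)
Month 11 falls in Q4

4
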